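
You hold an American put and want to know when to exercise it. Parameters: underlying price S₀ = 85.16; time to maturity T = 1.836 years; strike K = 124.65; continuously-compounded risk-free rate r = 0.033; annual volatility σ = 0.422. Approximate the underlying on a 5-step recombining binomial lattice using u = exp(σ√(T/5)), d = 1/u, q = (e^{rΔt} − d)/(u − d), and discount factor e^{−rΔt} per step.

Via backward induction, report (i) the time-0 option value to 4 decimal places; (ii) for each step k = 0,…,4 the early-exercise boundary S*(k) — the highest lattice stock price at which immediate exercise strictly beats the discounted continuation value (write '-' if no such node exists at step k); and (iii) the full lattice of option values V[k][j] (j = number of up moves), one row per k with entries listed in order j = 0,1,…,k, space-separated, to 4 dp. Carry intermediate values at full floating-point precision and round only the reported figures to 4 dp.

price = 44.7317
boundary = - 65.9444 51.0647 65.9444 85.1600
tree:
44.7317
58.7056 29.5128
73.5853 42.5108 15.0362
85.1076 58.7056 24.6260 4.1769
94.0300 73.5853 39.4900 7.8292 0.0000
100.9391 85.1076 58.7056 14.6752 0.0000 0.0000

params: Δt=0.36720 u=1.29139 d=0.77436 q=0.46000 e^(-rΔt)=0.98796
t_5 payoffs: 100.9391 85.1076 58.7056 14.6752 0.0000 0.0000
t_4: node(4,0) S=30.6200 payoff=94.0300 vs cont=92.5286 → 94.0300 [stop]  node(4,1) S=51.0647 payoff=73.5853 vs cont=72.0840 → 73.5853 [stop]  node(4,2) S=85.1600 payoff=39.4900 vs cont=37.9887 → 39.4900 [stop]  node(4,3) S=142.0204 payoff=0.0000 vs cont=7.8292 → 7.8292 [wait]  node(4,4) S=236.8459 payoff=0.0000 vs cont=0.0000 → 0.0000 [wait]  ⇒ S*(4)=85.1600
t_3: node(3,0) S=39.5424 payoff=85.1076 vs cont=83.6063 → 85.1076 [stop]  node(3,1) S=65.9444 payoff=58.7056 vs cont=57.2042 → 58.7056 [stop]  node(3,2) S=109.9748 payoff=14.6752 vs cont=24.6260 → 24.6260 [wait]  node(3,3) S=183.4038 payoff=0.0000 vs cont=4.1769 → 4.1769 [wait]  ⇒ S*(3)=65.9444
t_2: node(2,0) S=51.0647 payoff=73.5853 vs cont=72.0840 → 73.5853 [stop]  node(2,1) S=85.1600 payoff=39.4900 vs cont=42.5108 → 42.5108 [wait]  node(2,2) S=142.0204 payoff=0.0000 vs cont=15.0362 → 15.0362 [wait]  ⇒ S*(2)=51.0647
t_1: node(1,0) S=65.9444 payoff=58.7056 vs cont=58.5771 → 58.7056 [stop]  node(1,1) S=109.9748 payoff=14.6752 vs cont=29.5128 → 29.5128 [wait]  ⇒ S*(1)=65.9444
t_0: node(0,0) S=85.1600 payoff=39.4900 vs cont=44.7317 → 44.7317 [wait]  ⇒ S*(0)=-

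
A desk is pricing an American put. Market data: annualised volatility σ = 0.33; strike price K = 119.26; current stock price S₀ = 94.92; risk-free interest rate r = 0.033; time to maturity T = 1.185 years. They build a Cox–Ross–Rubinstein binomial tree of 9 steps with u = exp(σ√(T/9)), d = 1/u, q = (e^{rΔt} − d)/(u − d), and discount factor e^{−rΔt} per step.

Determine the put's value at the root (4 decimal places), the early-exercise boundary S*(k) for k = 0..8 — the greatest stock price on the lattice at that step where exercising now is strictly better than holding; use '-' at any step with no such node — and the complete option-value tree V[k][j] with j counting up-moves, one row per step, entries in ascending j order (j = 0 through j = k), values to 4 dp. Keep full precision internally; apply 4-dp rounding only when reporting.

price = 28.2934
boundary = - - 74.7050 66.2744 74.7050 84.2081 74.7050 84.2081 94.9200
tree:
28.2934
36.0128 20.4544
44.5550 27.3803 13.3773
52.9856 35.5211 19.0915 7.5071
60.4648 44.5550 26.3687 11.6339 3.2485
67.0999 52.9856 35.0519 17.5024 5.5865 0.8268
72.9863 60.4648 44.5550 25.3664 9.4156 1.6226 0.0000
78.2084 67.0999 52.9856 35.0519 15.4404 3.1845 0.0000 0.0000
82.8411 72.9863 60.4648 44.5550 24.3400 6.2498 0.0000 0.0000 0.0000
86.9511 78.2084 67.0999 52.9856 35.0519 12.2654 0.0000 0.0000 0.0000 0.0000

Δt=0.13167  u=1.12721  d=0.88715  q=0.48824  discount=0.99566
step 9 (expiry): payoffs max(K−S,0) = 86.9511 78.2084 67.0999 52.9856 35.0519 12.2654 0.0000 0.0000 0.0000 0.0000
step 8: (k=8,j=0): S=36.4189, (K−S)⁺=82.8411, hold=82.3241 ⇒ V=82.8411 exercise | (k=8,j=1): S=46.2737, (K−S)⁺=72.9863, hold=72.4692 ⇒ V=72.9863 exercise | (k=8,j=2): S=58.7952, (K−S)⁺=60.4648, hold=59.9477 ⇒ V=60.4648 exercise | (k=8,j=3): S=74.7050, (K−S)⁺=44.5550, hold=44.0379 ⇒ V=44.5550 exercise | (k=8,j=4): S=94.9200, (K−S)⁺=24.3400, hold=23.8229 ⇒ V=24.3400 exercise | (k=8,j=5): S=120.6051, (K−S)⁺=0.0000, hold=6.2498 ⇒ V=6.2498 continue | (k=8,j=6): S=153.2405, (K−S)⁺=0.0000, hold=0.0000 ⇒ V=0.0000 continue | (k=8,j=7): S=194.7069, (K−S)⁺=0.0000, hold=0.0000 ⇒ V=0.0000 continue | (k=8,j=8): S=247.3940, (K−S)⁺=0.0000, hold=0.0000 ⇒ V=0.0000 continue  boundary S*=94.9200
step 7: (k=7,j=0): S=41.0516, (K−S)⁺=78.2084, hold=77.6913 ⇒ V=78.2084 exercise | (k=7,j=1): S=52.1601, (K−S)⁺=67.0999, hold=66.5829 ⇒ V=67.0999 exercise | (k=7,j=2): S=66.2744, (K−S)⁺=52.9856, hold=52.4685 ⇒ V=52.9856 exercise | (k=7,j=3): S=84.2081, (K−S)⁺=35.0519, hold=34.5349 ⇒ V=35.0519 exercise | (k=7,j=4): S=106.9946, (K−S)⁺=12.2654, hold=15.4404 ⇒ V=15.4404 continue | (k=7,j=5): S=135.9470, (K−S)⁺=0.0000, hold=3.1845 ⇒ V=3.1845 continue | (k=7,j=6): S=172.7338, (K−S)⁺=0.0000, hold=0.0000 ⇒ V=0.0000 continue | (k=7,j=7): S=219.4751, (K−S)⁺=0.0000, hold=0.0000 ⇒ V=0.0000 continue  boundary S*=84.2081
step 6: (k=6,j=0): S=46.2737, (K−S)⁺=72.9863, hold=72.4692 ⇒ V=72.9863 exercise | (k=6,j=1): S=58.7952, (K−S)⁺=60.4648, hold=59.9477 ⇒ V=60.4648 exercise | (k=6,j=2): S=74.7050, (K−S)⁺=44.5550, hold=44.0379 ⇒ V=44.5550 exercise | (k=6,j=3): S=94.9200, (K−S)⁺=24.3400, hold=25.3664 ⇒ V=25.3664 continue | (k=6,j=4): S=120.6051, (K−S)⁺=0.0000, hold=9.4156 ⇒ V=9.4156 continue | (k=6,j=5): S=153.2405, (K−S)⁺=0.0000, hold=1.6226 ⇒ V=1.6226 continue | (k=6,j=6): S=194.7069, (K−S)⁺=0.0000, hold=0.0000 ⇒ V=0.0000 continue  boundary S*=74.7050
step 5: (k=5,j=0): S=52.1601, (K−S)⁺=67.0999, hold=66.5829 ⇒ V=67.0999 exercise | (k=5,j=1): S=66.2744, (K−S)⁺=52.9856, hold=52.4685 ⇒ V=52.9856 exercise | (k=5,j=2): S=84.2081, (K−S)⁺=35.0519, hold=35.0338 ⇒ V=35.0519 exercise | (k=5,j=3): S=106.9946, (K−S)⁺=12.2654, hold=17.5024 ⇒ V=17.5024 continue | (k=5,j=4): S=135.9470, (K−S)⁺=0.0000, hold=5.5865 ⇒ V=5.5865 continue | (k=5,j=5): S=172.7338, (K−S)⁺=0.0000, hold=0.8268 ⇒ V=0.8268 continue  boundary S*=84.2081
step 4: (k=4,j=0): S=58.7952, (K−S)⁺=60.4648, hold=59.9477 ⇒ V=60.4648 exercise | (k=4,j=1): S=74.7050, (K−S)⁺=44.5550, hold=44.0379 ⇒ V=44.5550 exercise | (k=4,j=2): S=94.9200, (K−S)⁺=24.3400, hold=26.3687 ⇒ V=26.3687 continue | (k=4,j=3): S=120.6051, (K−S)⁺=0.0000, hold=11.6339 ⇒ V=11.6339 continue | (k=4,j=4): S=153.2405, (K−S)⁺=0.0000, hold=3.2485 ⇒ V=3.2485 continue  boundary S*=74.7050
step 3: (k=3,j=0): S=66.2744, (K−S)⁺=52.9856, hold=52.4685 ⇒ V=52.9856 exercise | (k=3,j=1): S=84.2081, (K−S)⁺=35.0519, hold=35.5211 ⇒ V=35.5211 continue | (k=3,j=2): S=106.9946, (K−S)⁺=12.2654, hold=19.0915 ⇒ V=19.0915 continue | (k=3,j=3): S=135.9470, (K−S)⁺=0.0000, hold=7.5071 ⇒ V=7.5071 continue  boundary S*=66.2744
step 2: (k=2,j=0): S=74.7050, (K−S)⁺=44.5550, hold=44.2660 ⇒ V=44.5550 exercise | (k=2,j=1): S=94.9200, (K−S)⁺=24.3400, hold=27.3803 ⇒ V=27.3803 continue | (k=2,j=2): S=120.6051, (K−S)⁺=0.0000, hold=13.3773 ⇒ V=13.3773 continue  boundary S*=74.7050
step 1: (k=1,j=0): S=84.2081, (K−S)⁺=35.0519, hold=36.0128 ⇒ V=36.0128 continue | (k=1,j=1): S=106.9946, (K−S)⁺=12.2654, hold=20.4544 ⇒ V=20.4544 continue  boundary S*=-
step 0: (k=0,j=0): S=94.9200, (K−S)⁺=24.3400, hold=28.2934 ⇒ V=28.2934 continue  boundary S*=-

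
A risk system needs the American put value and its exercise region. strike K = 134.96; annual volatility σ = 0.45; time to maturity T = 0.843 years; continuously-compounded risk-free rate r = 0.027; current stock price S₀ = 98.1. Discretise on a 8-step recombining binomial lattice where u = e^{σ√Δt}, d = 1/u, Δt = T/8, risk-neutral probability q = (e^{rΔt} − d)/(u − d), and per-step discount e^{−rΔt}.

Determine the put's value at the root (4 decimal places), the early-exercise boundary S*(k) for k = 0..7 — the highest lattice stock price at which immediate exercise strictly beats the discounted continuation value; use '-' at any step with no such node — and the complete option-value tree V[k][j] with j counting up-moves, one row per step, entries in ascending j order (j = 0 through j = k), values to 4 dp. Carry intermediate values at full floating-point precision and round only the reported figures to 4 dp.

Δt=0.10537, u=1.15729, d=0.86409, q=0.47326, disc=e^(-rΔt)=0.99716
k=8 terminal: V=max(K-S,0) → 104.4708 94.1255 80.2700 61.7133 36.8600 3.5738 0.0000 0.0000 0.0000
k=7: j=0 S=35.2847 intr=99.6753 cont=99.2919 V=99.6753[EX]; j=1 S=47.2571 intr=87.7029 cont=87.3195 V=87.7029[EX]; j=2 S=63.2919 intr=71.6681 cont=71.2847 V=71.6681[EX]; j=3 S=84.7674 intr=50.1926 cont=49.8092 V=50.1926[EX]; j=4 S=113.5297 intr=21.4303 cont=21.0469 V=21.4303[EX]; j=5 S=152.0513 intr=0.0000 cont=1.8771 V=1.8771[hold]; j=6 S=203.6436 intr=0.0000 cont=0.0000 V=0.0000[hold]; j=7 S=272.7417 intr=0.0000 cont=0.0000 V=0.0000[hold]  S*(7)=113.5297
k=6: j=0 S=40.8345 intr=94.1255 cont=93.7421 V=94.1255[EX]; j=1 S=54.6900 intr=80.2700 cont=79.8866 V=80.2700[EX]; j=2 S=73.2467 intr=61.7133 cont=61.3298 V=61.7133[EX]; j=3 S=98.1000 intr=36.8600 cont=36.4766 V=36.8600[EX]; j=4 S=131.3862 intr=3.5738 cont=12.1419 V=12.1419[hold]; j=5 S=175.9667 intr=0.0000 cont=0.9859 V=0.9859[hold]; j=6 S=235.6737 intr=0.0000 cont=0.0000 V=0.0000[hold]  S*(6)=98.1000
k=5: j=0 S=47.2571 intr=87.7029 cont=87.3195 V=87.7029[EX]; j=1 S=63.2919 intr=71.6681 cont=71.2847 V=71.6681[EX]; j=2 S=84.7674 intr=50.1926 cont=49.8092 V=50.1926[EX]; j=3 S=113.5297 intr=21.4303 cont=25.0903 V=25.0903[hold]; j=4 S=152.0513 intr=0.0000 cont=6.8427 V=6.8427[hold]; j=5 S=203.6436 intr=0.0000 cont=0.5179 V=0.5179[hold]  S*(5)=84.7674
k=4: j=0 S=54.6900 intr=80.2700 cont=79.8866 V=80.2700[EX]; j=1 S=73.2467 intr=61.7133 cont=61.3298 V=61.7133[EX]; j=2 S=98.1000 intr=36.8600 cont=38.2038 V=38.2038[hold]; j=3 S=131.3862 intr=3.5738 cont=16.4077 V=16.4077[hold]; j=4 S=175.9667 intr=0.0000 cont=3.8384 V=3.8384[hold]  S*(4)=73.2467
k=3: j=0 S=63.2919 intr=71.6681 cont=71.2847 V=71.6681[EX]; j=1 S=84.7674 intr=50.1926 cont=50.4434 V=50.4434[hold]; j=2 S=113.5297 intr=21.4303 cont=27.8093 V=27.8093[hold]; j=3 S=152.0513 intr=0.0000 cont=10.4294 V=10.4294[hold]  S*(3)=63.2919
k=2: j=0 S=73.2467 intr=61.7133 cont=61.4482 V=61.7133[EX]; j=1 S=98.1000 intr=36.8600 cont=39.6186 V=39.6186[hold]; j=2 S=131.3862 intr=3.5738 cont=19.5284 V=19.5284[hold]  S*(2)=73.2467
k=1: j=0 S=84.7674 intr=50.1926 cont=51.1110 V=51.1110[hold]; j=1 S=113.5297 intr=21.4303 cont=30.0251 V=30.0251[hold]  S*(1)=-
k=0: j=0 S=98.1000 intr=36.8600 cont=41.0150 V=41.0150[hold]  S*(0)=-

price = 41.0150
boundary = - - 73.2467 63.2919 73.2467 84.7674 98.1000 113.5297
tree:
41.0150
51.1110 30.0251
61.7133 39.6186 19.5284
71.6681 50.4434 27.8093 10.4294
80.2700 61.7133 38.2038 16.4077 3.8384
87.7029 71.6681 50.1926 25.0903 6.8427 0.5179
94.1255 80.2700 61.7133 36.8600 12.1419 0.9859 0.0000
99.6753 87.7029 71.6681 50.1926 21.4303 1.8771 0.0000 0.0000
104.4708 94.1255 80.2700 61.7133 36.8600 3.5738 0.0000 0.0000 0.0000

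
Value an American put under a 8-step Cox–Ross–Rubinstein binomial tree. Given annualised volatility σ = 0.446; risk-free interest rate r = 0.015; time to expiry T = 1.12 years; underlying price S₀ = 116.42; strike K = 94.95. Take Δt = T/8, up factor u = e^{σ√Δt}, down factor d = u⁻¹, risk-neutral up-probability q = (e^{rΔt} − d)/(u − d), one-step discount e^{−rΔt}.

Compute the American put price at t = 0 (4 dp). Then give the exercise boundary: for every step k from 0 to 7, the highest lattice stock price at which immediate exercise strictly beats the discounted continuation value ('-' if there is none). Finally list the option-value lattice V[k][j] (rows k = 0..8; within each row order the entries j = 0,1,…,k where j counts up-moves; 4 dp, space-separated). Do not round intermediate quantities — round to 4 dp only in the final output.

Δt=0.14000, u=1.18161, d=0.84630, q=0.46465, disc=e^(-rΔt)=0.99790
k=8 terminal: V=max(K-S,0) → 64.3138 52.1757 35.2285 11.5667 0.0000 0.0000 0.0000 0.0000 0.0000
k=7: j=0 S=36.2000 intr=58.7500 cont=58.5508 V=58.7500[EX]; j=1 S=50.5425 intr=44.4075 cont=44.2083 V=44.4075[EX]; j=2 S=70.5676 intr=24.3824 cont=24.1833 V=24.3824[EX]; j=3 S=98.5266 intr=0.0000 cont=6.1793 V=6.1793[hold]; j=4 S=137.5630 intr=0.0000 cont=0.0000 V=0.0000[hold]; j=5 S=192.0658 intr=0.0000 cont=0.0000 V=0.0000[hold]; j=6 S=268.1627 intr=0.0000 cont=0.0000 V=0.0000[hold]; j=7 S=374.4094 intr=0.0000 cont=0.0000 V=0.0000[hold]  S*(7)=70.5676
k=6: j=0 S=42.7743 intr=52.1757 cont=51.9765 V=52.1757[EX]; j=1 S=59.7215 intr=35.2285 cont=35.0293 V=35.2285[EX]; j=2 S=83.3833 intr=11.5667 cont=15.8910 V=15.8910[hold]; j=3 S=116.4200 intr=0.0000 cont=3.3011 V=3.3011[hold]; j=4 S=162.5459 intr=0.0000 cont=0.0000 V=0.0000[hold]; j=5 S=226.9469 intr=0.0000 cont=0.0000 V=0.0000[hold]; j=6 S=316.8637 intr=0.0000 cont=0.0000 V=0.0000[hold]  S*(6)=59.7215
k=5: j=0 S=50.5425 intr=44.4075 cont=44.2083 V=44.4075[EX]; j=1 S=70.5676 intr=24.3824 cont=26.1883 V=26.1883[hold]; j=2 S=98.5266 intr=0.0000 cont=10.0201 V=10.0201[hold]; j=3 S=137.5630 intr=0.0000 cont=1.7636 V=1.7636[hold]; j=4 S=192.0658 intr=0.0000 cont=0.0000 V=0.0000[hold]; j=5 S=268.1627 intr=0.0000 cont=0.0000 V=0.0000[hold]  S*(5)=50.5425
k=4: j=0 S=59.7215 intr=35.2285 cont=35.8666 V=35.8666[hold]; j=1 S=83.3833 intr=11.5667 cont=18.6366 V=18.6366[hold]; j=2 S=116.4200 intr=0.0000 cont=6.1708 V=6.1708[hold]; j=3 S=162.5459 intr=0.0000 cont=0.9422 V=0.9422[hold]; j=4 S=226.9469 intr=0.0000 cont=0.0000 V=0.0000[hold]  S*(4)=-
k=3: j=0 S=70.5676 intr=24.3824 cont=27.8023 V=27.8023[hold]; j=1 S=98.5266 intr=0.0000 cont=12.8175 V=12.8175[hold]; j=2 S=137.5630 intr=0.0000 cont=3.7335 V=3.7335[hold]; j=3 S=192.0658 intr=0.0000 cont=0.5033 V=0.5033[hold]  S*(3)=-
k=2: j=0 S=83.3833 intr=11.5667 cont=20.7959 V=20.7959[hold]; j=1 S=116.4200 intr=0.0000 cont=8.5786 V=8.5786[hold]; j=2 S=162.5459 intr=0.0000 cont=2.2279 V=2.2279[hold]  S*(2)=-
k=1: j=0 S=98.5266 intr=0.0000 cont=15.0875 V=15.0875[hold]; j=1 S=137.5630 intr=0.0000 cont=5.6160 V=5.6160[hold]  S*(1)=-
k=0: j=0 S=116.4200 intr=0.0000 cont=10.6641 V=10.6641[hold]  S*(0)=-

price = 10.6641
boundary = - - - - - 50.5425 59.7215 70.5676
tree:
10.6641
15.0875 5.6160
20.7959 8.5786 2.2279
27.8023 12.8175 3.7335 0.5033
35.8666 18.6366 6.1708 0.9422 0.0000
44.4075 26.1883 10.0201 1.7636 0.0000 0.0000
52.1757 35.2285 15.8910 3.3011 0.0000 0.0000 0.0000
58.7500 44.4075 24.3824 6.1793 0.0000 0.0000 0.0000 0.0000
64.3138 52.1757 35.2285 11.5667 0.0000 0.0000 0.0000 0.0000 0.0000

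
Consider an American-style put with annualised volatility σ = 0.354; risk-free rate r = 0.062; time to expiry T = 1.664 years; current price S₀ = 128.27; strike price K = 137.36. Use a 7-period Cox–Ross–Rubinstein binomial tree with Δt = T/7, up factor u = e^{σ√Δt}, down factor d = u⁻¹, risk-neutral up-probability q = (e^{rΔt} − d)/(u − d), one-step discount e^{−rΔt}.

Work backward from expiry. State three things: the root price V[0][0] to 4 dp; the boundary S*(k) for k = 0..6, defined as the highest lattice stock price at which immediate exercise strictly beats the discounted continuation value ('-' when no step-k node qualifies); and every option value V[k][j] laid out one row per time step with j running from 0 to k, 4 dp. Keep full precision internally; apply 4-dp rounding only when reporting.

price = 23.0308
boundary = - - 90.8260 76.4280 90.8260 76.4280 90.8260
tree:
23.0308
33.3129 13.4230
46.5340 21.0686 6.1689
60.9320 31.9730 10.7794 1.7371
73.0476 46.5340 18.3478 3.5240 0.0000
83.2425 60.9320 30.0800 7.1492 0.0000 0.0000
91.8214 73.0476 46.5340 14.5037 0.0000 0.0000 0.0000
99.0403 83.2425 60.9320 29.4237 0.0000 0.0000 0.0000 0.0000

Δt=0.23771, u=1.18839, d=0.84148, q=0.49976, disc=e^(-rΔt)=0.98537
k=7 terminal: V=max(K-S,0) → 99.0403 83.2425 60.9320 29.4237 0.0000 0.0000 0.0000 0.0000
k=6: j=0 S=45.5386 intr=91.8214 cont=89.8118 V=91.8214[EX]; j=1 S=64.3124 intr=73.0476 cont=71.0380 V=73.0476[EX]; j=2 S=90.8260 intr=46.5340 cont=44.5244 V=46.5340[EX]; j=3 S=128.2700 intr=9.0900 cont=14.5037 V=14.5037[hold]; j=4 S=181.1508 intr=0.0000 cont=0.0000 V=0.0000[hold]; j=5 S=255.8322 intr=0.0000 cont=0.0000 V=0.0000[hold]; j=6 S=361.3019 intr=0.0000 cont=0.0000 V=0.0000[hold]  S*(6)=90.8260
k=5: j=0 S=54.1175 intr=83.2425 cont=81.2329 V=83.2425[EX]; j=1 S=76.4280 intr=60.9320 cont=58.9224 V=60.9320[EX]; j=2 S=107.9363 intr=29.4237 cont=30.0800 V=30.0800[hold]; j=3 S=152.4343 intr=0.0000 cont=7.1492 V=7.1492[hold]; j=4 S=215.2770 intr=0.0000 cont=0.0000 V=0.0000[hold]; j=5 S=304.0274 intr=0.0000 cont=0.0000 V=0.0000[hold]  S*(5)=76.4280
k=4: j=0 S=64.3124 intr=73.0476 cont=71.0380 V=73.0476[EX]; j=1 S=90.8260 intr=46.5340 cont=44.8476 V=46.5340[EX]; j=2 S=128.2700 intr=9.0900 cont=18.3478 V=18.3478[hold]; j=3 S=181.1508 intr=0.0000 cont=3.5240 V=3.5240[hold]; j=4 S=255.8322 intr=0.0000 cont=0.0000 V=0.0000[hold]  S*(4)=90.8260
k=3: j=0 S=76.4280 intr=60.9320 cont=58.9224 V=60.9320[EX]; j=1 S=107.9363 intr=29.4237 cont=31.9730 V=31.9730[hold]; j=2 S=152.4343 intr=0.0000 cont=10.7794 V=10.7794[hold]; j=3 S=215.2770 intr=0.0000 cont=1.7371 V=1.7371[hold]  S*(3)=76.4280
k=2: j=0 S=90.8260 intr=46.5340 cont=45.7798 V=46.5340[EX]; j=1 S=128.2700 intr=9.0900 cont=21.0686 V=21.0686[hold]; j=2 S=181.1508 intr=0.0000 cont=6.1689 V=6.1689[hold]  S*(2)=90.8260
k=1: j=0 S=107.9363 intr=29.4237 cont=33.3129 V=33.3129[hold]; j=1 S=152.4343 intr=0.0000 cont=13.4230 V=13.4230[hold]  S*(1)=-
k=0: j=0 S=128.2700 intr=9.0900 cont=23.0308 V=23.0308[hold]  S*(0)=-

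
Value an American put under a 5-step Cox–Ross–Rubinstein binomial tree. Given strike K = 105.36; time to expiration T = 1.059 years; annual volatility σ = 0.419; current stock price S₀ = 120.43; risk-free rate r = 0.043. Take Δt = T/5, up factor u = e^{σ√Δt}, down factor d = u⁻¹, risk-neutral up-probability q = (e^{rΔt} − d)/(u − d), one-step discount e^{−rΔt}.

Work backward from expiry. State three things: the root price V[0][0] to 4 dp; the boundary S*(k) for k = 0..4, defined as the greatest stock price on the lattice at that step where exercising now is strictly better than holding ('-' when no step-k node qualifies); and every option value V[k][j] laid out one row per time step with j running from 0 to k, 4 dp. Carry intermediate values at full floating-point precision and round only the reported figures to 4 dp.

params: Δt=0.21180 u=1.21268 d=0.82462 q=0.47552 e^(-rΔt)=0.99093
t_5 payoffs: 59.4394 37.8298 6.0509 0.0000 0.0000 0.0000
t_4: node(4,0) S=55.6869 payoff=49.6731 vs cont=48.7179 → 49.6731 [stop]  node(4,1) S=81.8924 payoff=23.4676 vs cont=22.5124 → 23.4676 [stop]  node(4,2) S=120.4300 payoff=0.0000 vs cont=3.1448 → 3.1448 [wait]  node(4,3) S=177.1029 payoff=0.0000 vs cont=0.0000 → 0.0000 [wait]  node(4,4) S=260.4453 payoff=0.0000 vs cont=0.0000 → 0.0000 [wait]  ⇒ S*(4)=81.8924
t_3: node(3,0) S=67.5302 payoff=37.8298 vs cont=36.8746 → 37.8298 [stop]  node(3,1) S=99.3091 payoff=6.0509 vs cont=13.6786 → 13.6786 [wait]  node(3,2) S=146.0428 payoff=0.0000 vs cont=1.6344 → 1.6344 [wait]  node(3,3) S=214.7687 payoff=0.0000 vs cont=0.0000 → 0.0000 [wait]  ⇒ S*(3)=67.5302
t_2: node(2,0) S=81.8924 payoff=23.4676 vs cont=26.1066 → 26.1066 [wait]  node(2,1) S=120.4300 payoff=0.0000 vs cont=7.8793 → 7.8793 [wait]  node(2,2) S=177.1029 payoff=0.0000 vs cont=0.8495 → 0.8495 [wait]  ⇒ S*(2)=-
t_1: node(1,0) S=99.3091 payoff=6.0509 vs cont=17.2811 → 17.2811 [wait]  node(1,1) S=146.0428 payoff=0.0000 vs cont=4.4954 → 4.4954 [wait]  ⇒ S*(1)=-
t_0: node(0,0) S=120.4300 payoff=0.0000 vs cont=11.0997 → 11.0997 [wait]  ⇒ S*(0)=-

price = 11.0997
boundary = - - - 67.5302 81.8924
tree:
11.0997
17.2811 4.4954
26.1066 7.8793 0.8495
37.8298 13.6786 1.6344 0.0000
49.6731 23.4676 3.1448 0.0000 0.0000
59.4394 37.8298 6.0509 0.0000 0.0000 0.0000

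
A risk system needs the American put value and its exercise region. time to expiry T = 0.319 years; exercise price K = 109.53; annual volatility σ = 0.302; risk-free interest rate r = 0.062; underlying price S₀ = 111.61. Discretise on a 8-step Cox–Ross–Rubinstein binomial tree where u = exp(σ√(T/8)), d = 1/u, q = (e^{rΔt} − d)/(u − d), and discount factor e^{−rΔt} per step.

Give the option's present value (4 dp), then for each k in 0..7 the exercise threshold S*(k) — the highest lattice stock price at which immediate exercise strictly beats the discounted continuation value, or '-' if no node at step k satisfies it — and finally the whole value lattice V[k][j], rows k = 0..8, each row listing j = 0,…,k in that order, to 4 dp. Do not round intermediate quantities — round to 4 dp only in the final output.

price = 5.6608
boundary = - - - - 87.6883 93.1391 87.6883 93.1391
tree:
5.6608
8.3681 3.0395
11.9816 4.8734 1.2600
16.5279 7.5918 2.2374 0.3098
21.8417 11.4095 3.8934 0.6280 0.0000
26.9735 16.3909 6.5911 1.2729 0.0000 0.0000
31.8050 21.8417 10.7232 2.5802 0.0000 0.0000 0.0000
36.3537 26.9735 16.3909 5.2300 0.0000 0.0000 0.0000 0.0000
40.6362 31.8050 21.8417 10.6013 0.0000 0.0000 0.0000 0.0000 0.0000

params: Δt=0.03988 u=1.06216 d=0.94148 q=0.50544 e^(-rΔt)=0.99753
t_8 payoffs: 40.6362 31.8050 21.8417 10.6013 0.0000 0.0000 0.0000 0.0000 0.0000
t_7: node(7,0) S=73.1763 payoff=36.3537 vs cont=36.0832 → 36.3537 [stop]  node(7,1) S=82.5565 payoff=26.9735 vs cont=26.7030 → 26.9735 [stop]  node(7,2) S=93.1391 payoff=16.3909 vs cont=16.1205 → 16.3909 [stop]  node(7,3) S=105.0782 payoff=4.4518 vs cont=5.2300 → 5.2300 [wait]  node(7,4) S=118.5478 payoff=0.0000 vs cont=0.0000 → 0.0000 [wait]  node(7,5) S=133.7440 payoff=0.0000 vs cont=0.0000 → 0.0000 [wait]  node(7,6) S=150.8881 payoff=0.0000 vs cont=0.0000 → 0.0000 [wait]  node(7,7) S=170.2298 payoff=0.0000 vs cont=0.0000 → 0.0000 [wait]  ⇒ S*(7)=93.1391
t_6: node(6,0) S=77.7250 payoff=31.8050 vs cont=31.5345 → 31.8050 [stop]  node(6,1) S=87.6883 payoff=21.8417 vs cont=21.5713 → 21.8417 [stop]  node(6,2) S=98.9287 payoff=10.6013 vs cont=10.7232 → 10.7232 [wait]  node(6,3) S=111.6100 payoff=0.0000 vs cont=2.5802 → 2.5802 [wait]  node(6,4) S=125.9168 payoff=0.0000 vs cont=0.0000 → 0.0000 [wait]  node(6,5) S=142.0576 payoff=0.0000 vs cont=0.0000 → 0.0000 [wait]  node(6,6) S=160.2674 payoff=0.0000 vs cont=0.0000 → 0.0000 [wait]  ⇒ S*(6)=87.6883
t_5: node(5,0) S=82.5565 payoff=26.9735 vs cont=26.7030 → 26.9735 [stop]  node(5,1) S=93.1391 payoff=16.3909 vs cont=16.1819 → 16.3909 [stop]  node(5,2) S=105.0782 payoff=4.4518 vs cont=6.5911 → 6.5911 [wait]  node(5,3) S=118.5478 payoff=0.0000 vs cont=1.2729 → 1.2729 [wait]  node(5,4) S=133.7440 payoff=0.0000 vs cont=0.0000 → 0.0000 [wait]  node(5,5) S=150.8881 payoff=0.0000 vs cont=0.0000 → 0.0000 [wait]  ⇒ S*(5)=93.1391
t_4: node(4,0) S=87.6883 payoff=21.8417 vs cont=21.5713 → 21.8417 [stop]  node(4,1) S=98.9287 payoff=10.6013 vs cont=11.4095 → 11.4095 [wait]  node(4,2) S=111.6100 payoff=0.0000 vs cont=3.8934 → 3.8934 [wait]  node(4,3) S=125.9168 payoff=0.0000 vs cont=0.6280 → 0.6280 [wait]  node(4,4) S=142.0576 payoff=0.0000 vs cont=0.0000 → 0.0000 [wait]  ⇒ S*(4)=87.6883
t_3: node(3,0) S=93.1391 payoff=16.3909 vs cont=16.5279 → 16.5279 [wait]  node(3,1) S=105.0782 payoff=4.4518 vs cont=7.5918 → 7.5918 [wait]  node(3,2) S=118.5478 payoff=0.0000 vs cont=2.2374 → 2.2374 [wait]  node(3,3) S=133.7440 payoff=0.0000 vs cont=0.3098 → 0.3098 [wait]  ⇒ S*(3)=-
t_2: node(2,0) S=98.9287 payoff=10.6013 vs cont=11.9816 → 11.9816 [wait]  node(2,1) S=111.6100 payoff=0.0000 vs cont=4.8734 → 4.8734 [wait]  node(2,2) S=125.9168 payoff=0.0000 vs cont=1.2600 → 1.2600 [wait]  ⇒ S*(2)=-
t_1: node(1,0) S=105.0782 payoff=4.4518 vs cont=8.3681 → 8.3681 [wait]  node(1,1) S=118.5478 payoff=0.0000 vs cont=3.0395 → 3.0395 [wait]  ⇒ S*(1)=-
t_0: node(0,0) S=111.6100 payoff=0.0000 vs cont=5.6608 → 5.6608 [wait]  ⇒ S*(0)=-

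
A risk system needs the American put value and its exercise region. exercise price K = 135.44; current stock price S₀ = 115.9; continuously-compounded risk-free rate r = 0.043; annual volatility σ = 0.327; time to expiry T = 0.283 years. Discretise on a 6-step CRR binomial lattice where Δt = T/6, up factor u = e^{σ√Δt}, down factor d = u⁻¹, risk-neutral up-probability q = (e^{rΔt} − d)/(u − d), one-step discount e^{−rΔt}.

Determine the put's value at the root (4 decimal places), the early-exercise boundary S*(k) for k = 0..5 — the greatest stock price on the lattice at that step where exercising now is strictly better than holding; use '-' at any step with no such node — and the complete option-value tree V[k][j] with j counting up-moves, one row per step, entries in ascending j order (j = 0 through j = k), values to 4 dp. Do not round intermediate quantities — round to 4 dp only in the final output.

price = 20.8112
boundary = - - 100.5538 107.9545 115.9000 124.4302
tree:
20.8112
27.5116 14.1025
34.8862 20.1465 8.0318
41.7796 27.4855 12.7874 3.2427
48.2005 34.8862 19.5400 5.9928 0.4675
54.1811 41.7796 27.4855 11.0098 0.9304 0.0000
59.7518 48.2005 34.8862 19.5400 1.8517 0.0000 0.0000

Δt=0.04717, u=1.07360, d=0.93145, q=0.49653, disc=e^(-rΔt)=0.99797
k=6 terminal: V=max(K-S,0) → 59.7518 48.2005 34.8862 19.5400 1.8517 0.0000 0.0000
k=5: j=0 S=81.2589 intr=54.1811 cont=53.9067 V=54.1811[EX]; j=1 S=93.6604 intr=41.7796 cont=41.5052 V=41.7796[EX]; j=2 S=107.9545 intr=27.4855 cont=27.2110 V=27.4855[EX]; j=3 S=124.4302 intr=11.0098 cont=10.7353 V=11.0098[EX]; j=4 S=143.4204 intr=0.0000 cont=0.9304 V=0.9304[hold]; j=5 S=165.3088 intr=0.0000 cont=0.0000 V=0.0000[hold]  S*(5)=124.4302
k=4: j=0 S=87.2395 intr=48.2005 cont=47.9260 V=48.2005[EX]; j=1 S=100.5538 intr=34.8862 cont=34.6118 V=34.8862[EX]; j=2 S=115.9000 intr=19.5400 cont=19.2656 V=19.5400[EX]; j=3 S=133.5883 intr=1.8517 cont=5.9928 V=5.9928[hold]; j=4 S=153.9762 intr=0.0000 cont=0.4675 V=0.4675[hold]  S*(4)=115.9000
k=3: j=0 S=93.6604 intr=41.7796 cont=41.5052 V=41.7796[EX]; j=1 S=107.9545 intr=27.4855 cont=27.2110 V=27.4855[EX]; j=2 S=124.4302 intr=11.0098 cont=12.7874 V=12.7874[hold]; j=3 S=143.4204 intr=0.0000 cont=3.2427 V=3.2427[hold]  S*(3)=107.9545
k=2: j=0 S=100.5538 intr=34.8862 cont=34.6118 V=34.8862[EX]; j=1 S=115.9000 intr=19.5400 cont=20.1465 V=20.1465[hold]; j=2 S=133.5883 intr=1.8517 cont=8.0318 V=8.0318[hold]  S*(2)=100.5538
k=1: j=0 S=107.9545 intr=27.4855 cont=27.5116 V=27.5116[hold]; j=1 S=124.4302 intr=11.0098 cont=14.1025 V=14.1025[hold]  S*(1)=-
k=0: j=0 S=115.9000 intr=19.5400 cont=20.8112 V=20.8112[hold]  S*(0)=-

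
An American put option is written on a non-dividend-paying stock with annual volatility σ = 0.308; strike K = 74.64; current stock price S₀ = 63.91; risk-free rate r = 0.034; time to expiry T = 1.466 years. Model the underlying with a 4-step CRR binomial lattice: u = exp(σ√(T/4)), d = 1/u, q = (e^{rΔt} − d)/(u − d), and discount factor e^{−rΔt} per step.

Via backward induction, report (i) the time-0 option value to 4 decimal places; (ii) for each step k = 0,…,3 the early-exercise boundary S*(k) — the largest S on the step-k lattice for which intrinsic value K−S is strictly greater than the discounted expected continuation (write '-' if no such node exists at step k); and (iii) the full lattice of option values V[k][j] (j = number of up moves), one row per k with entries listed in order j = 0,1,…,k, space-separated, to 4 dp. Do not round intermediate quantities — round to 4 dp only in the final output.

price = 15.1083
boundary = - - 44.0160 53.0383
tree:
15.1083
22.0384 8.1958
30.6240 13.5602 2.7548
38.1115 21.6017 5.4369 0.0000
44.3253 30.6240 10.7300 0.0000 0.0000

Δt=0.36650  u=1.20498  d=0.82989  q=0.48695  discount=0.98762
step 4 (expiry): payoffs max(K−S,0) = 44.3253 30.6240 10.7300 0.0000 0.0000
step 3: (k=3,j=0): S=36.5285, (K−S)⁺=38.1115, hold=37.1872 ⇒ V=38.1115 exercise | (k=3,j=1): S=53.0383, (K−S)⁺=21.6017, hold=20.6773 ⇒ V=21.6017 exercise | (k=3,j=2): S=77.0101, (K−S)⁺=0.0000, hold=5.4369 ⇒ V=5.4369 continue | (k=3,j=3): S=111.8164, (K−S)⁺=0.0000, hold=0.0000 ⇒ V=0.0000 continue  boundary S*=53.0383
step 2: (k=2,j=0): S=44.0160, (K−S)⁺=30.6240, hold=29.6996 ⇒ V=30.6240 exercise | (k=2,j=1): S=63.9100, (K−S)⁺=10.7300, hold=13.5602 ⇒ V=13.5602 continue | (k=2,j=2): S=92.7954, (K−S)⁺=0.0000, hold=2.7548 ⇒ V=2.7548 continue  boundary S*=44.0160
step 1: (k=1,j=0): S=53.0383, (K−S)⁺=21.6017, hold=22.0384 ⇒ V=22.0384 continue | (k=1,j=1): S=77.0101, (K−S)⁺=0.0000, hold=8.1958 ⇒ V=8.1958 continue  boundary S*=-
step 0: (k=0,j=0): S=63.9100, (K−S)⁺=10.7300, hold=15.1083 ⇒ V=15.1083 continue  boundary S*=-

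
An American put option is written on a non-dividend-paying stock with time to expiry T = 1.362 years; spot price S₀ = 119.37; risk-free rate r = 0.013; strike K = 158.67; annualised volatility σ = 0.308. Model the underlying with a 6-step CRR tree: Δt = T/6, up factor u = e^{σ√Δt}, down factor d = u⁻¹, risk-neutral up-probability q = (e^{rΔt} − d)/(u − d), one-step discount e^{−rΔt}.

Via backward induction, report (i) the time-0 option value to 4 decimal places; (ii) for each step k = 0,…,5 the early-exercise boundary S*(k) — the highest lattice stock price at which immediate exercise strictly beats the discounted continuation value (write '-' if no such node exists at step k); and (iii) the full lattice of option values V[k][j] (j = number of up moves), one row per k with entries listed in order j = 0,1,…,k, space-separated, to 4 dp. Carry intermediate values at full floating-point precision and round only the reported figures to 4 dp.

price = 43.3038
boundary = - - 89.0090 103.0777 119.3700 103.0777
tree:
43.3038
56.0883 29.3538
69.6610 41.3412 16.2032
81.8095 55.5923 25.7475 5.6880
92.2998 69.6610 39.3000 10.8335 0.0000
101.3584 81.8095 55.5923 20.6339 0.0000 0.0000
109.1807 92.2998 69.6610 39.3000 0.0000 0.0000 0.0000

params: Δt=0.22700 u=1.15806 d=0.86351 q=0.47341 e^(-rΔt)=0.99705
t_6 payoffs: 109.1807 92.2998 69.6610 39.3000 0.0000 0.0000 0.0000
t_5: node(5,0) S=57.3116 payoff=101.3584 vs cont=100.8909 → 101.3584 [stop]  node(5,1) S=76.8605 payoff=81.8095 vs cont=81.3419 → 81.8095 [stop]  node(5,2) S=103.0777 payoff=55.5923 vs cont=55.1248 → 55.5923 [stop]  node(5,3) S=138.2375 payoff=20.4325 vs cont=20.6339 → 20.6339 [wait]  node(5,4) S=185.3903 payoff=0.0000 vs cont=0.0000 → 0.0000 [wait]  node(5,5) S=248.6269 payoff=0.0000 vs cont=0.0000 → 0.0000 [wait]  ⇒ S*(5)=103.0777
t_4: node(4,0) S=66.3702 payoff=92.2998 vs cont=91.8323 → 92.2998 [stop]  node(4,1) S=89.0090 payoff=69.6610 vs cont=69.1934 → 69.6610 [stop]  node(4,2) S=119.3700 payoff=39.3000 vs cont=38.9275 → 39.3000 [stop]  node(4,3) S=160.0871 payoff=0.0000 vs cont=10.8335 → 10.8335 [wait]  node(4,4) S=214.6928 payoff=0.0000 vs cont=0.0000 → 0.0000 [wait]  ⇒ S*(4)=119.3700
t_3: node(3,0) S=76.8605 payoff=81.8095 vs cont=81.3419 → 81.8095 [stop]  node(3,1) S=103.0777 payoff=55.5923 vs cont=55.1248 → 55.5923 [stop]  node(3,2) S=138.2375 payoff=20.4325 vs cont=25.7475 → 25.7475 [wait]  node(3,3) S=185.3903 payoff=0.0000 vs cont=5.6880 → 5.6880 [wait]  ⇒ S*(3)=103.0777
t_2: node(2,0) S=89.0090 payoff=69.6610 vs cont=69.1934 → 69.6610 [stop]  node(2,1) S=119.3700 payoff=39.3000 vs cont=41.3412 → 41.3412 [wait]  node(2,2) S=160.0871 payoff=0.0000 vs cont=16.2032 → 16.2032 [wait]  ⇒ S*(2)=89.0090
t_1: node(1,0) S=103.0777 payoff=55.5923 vs cont=56.0883 → 56.0883 [wait]  node(1,1) S=138.2375 payoff=20.4325 vs cont=29.3538 → 29.3538 [wait]  ⇒ S*(1)=-
t_0: node(0,0) S=119.3700 payoff=39.3000 vs cont=43.3038 → 43.3038 [wait]  ⇒ S*(0)=-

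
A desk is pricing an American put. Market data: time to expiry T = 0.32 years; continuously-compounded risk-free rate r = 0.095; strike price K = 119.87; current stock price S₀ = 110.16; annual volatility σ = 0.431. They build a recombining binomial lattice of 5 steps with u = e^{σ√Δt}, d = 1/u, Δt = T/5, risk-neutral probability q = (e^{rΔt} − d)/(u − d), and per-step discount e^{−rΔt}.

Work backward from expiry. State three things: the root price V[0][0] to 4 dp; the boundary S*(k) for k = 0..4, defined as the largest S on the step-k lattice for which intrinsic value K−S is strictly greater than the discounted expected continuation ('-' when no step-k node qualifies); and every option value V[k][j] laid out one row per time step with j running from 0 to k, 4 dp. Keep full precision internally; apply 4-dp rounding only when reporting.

price = 14.7934
boundary = - - 88.5762 98.7803 88.5762
tree:
14.7934
22.0261 7.7604
31.2938 13.0517 2.5780
40.4438 21.0897 5.1946 0.0000
48.6487 31.2938 10.4667 0.0000 0.0000
56.0059 40.4438 21.0897 0.0000 0.0000 0.0000

params: Δt=0.06400 u=1.11520 d=0.89670 q=0.50068 e^(-rΔt)=0.99394
t_5 payoffs: 56.0059 40.4438 21.0897 0.0000 0.0000 0.0000
t_4: node(4,0) S=71.2213 payoff=48.6487 vs cont=47.9221 → 48.6487 [stop]  node(4,1) S=88.5762 payoff=31.2938 vs cont=30.5672 → 31.2938 [stop]  node(4,2) S=110.1600 payoff=9.7100 vs cont=10.4667 → 10.4667 [wait]  node(4,3) S=137.0032 payoff=0.0000 vs cont=0.0000 → 0.0000 [wait]  node(4,4) S=170.3875 payoff=0.0000 vs cont=0.0000 → 0.0000 [wait]  ⇒ S*(4)=88.5762
t_3: node(3,0) S=79.4262 payoff=40.4438 vs cont=39.7172 → 40.4438 [stop]  node(3,1) S=98.7803 payoff=21.0897 vs cont=20.7396 → 21.0897 [stop]  node(3,2) S=122.8506 payoff=0.0000 vs cont=5.1946 → 5.1946 [wait]  node(3,3) S=152.7862 payoff=0.0000 vs cont=0.0000 → 0.0000 [wait]  ⇒ S*(3)=98.7803
t_2: node(2,0) S=88.5762 payoff=31.2938 vs cont=30.5672 → 31.2938 [stop]  node(2,1) S=110.1600 payoff=9.7100 vs cont=13.0517 → 13.0517 [wait]  node(2,2) S=137.0032 payoff=0.0000 vs cont=2.5780 → 2.5780 [wait]  ⇒ S*(2)=88.5762
t_1: node(1,0) S=98.7803 payoff=21.0897 vs cont=22.0261 → 22.0261 [wait]  node(1,1) S=122.8506 payoff=0.0000 vs cont=7.7604 → 7.7604 [wait]  ⇒ S*(1)=-
t_0: node(0,0) S=110.1600 payoff=9.7100 vs cont=14.7934 → 14.7934 [wait]  ⇒ S*(0)=-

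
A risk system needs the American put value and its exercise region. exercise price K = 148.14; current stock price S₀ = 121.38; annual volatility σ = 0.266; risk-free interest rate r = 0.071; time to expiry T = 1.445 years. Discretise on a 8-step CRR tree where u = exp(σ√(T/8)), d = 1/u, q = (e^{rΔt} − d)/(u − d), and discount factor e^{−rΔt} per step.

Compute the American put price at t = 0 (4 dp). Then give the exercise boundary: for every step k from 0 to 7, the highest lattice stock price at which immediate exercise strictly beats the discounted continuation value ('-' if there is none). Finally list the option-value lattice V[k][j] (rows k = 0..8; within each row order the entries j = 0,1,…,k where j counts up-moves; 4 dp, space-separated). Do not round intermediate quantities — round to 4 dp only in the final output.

Δt=0.18063  u=1.11969  d=0.89311  q=0.52873  discount=0.98726
step 8 (expiry): payoffs max(K−S,0) = 99.0072 86.5422 70.9148 51.3227 26.7600 0.0000 0.0000 0.0000 0.0000
step 7: (k=7,j=0): S=55.0134, (K−S)⁺=93.1266, hold=91.2390 ⇒ V=93.1266 exercise | (k=7,j=1): S=68.9703, (K−S)⁺=79.1697, hold=77.2820 ⇒ V=79.1697 exercise | (k=7,j=2): S=86.4681, (K−S)⁺=61.6719, hold=59.7842 ⇒ V=61.6719 exercise | (k=7,j=3): S=108.4052, (K−S)⁺=39.7348, hold=37.8471 ⇒ V=39.7348 exercise | (k=7,j=4): S=135.9077, (K−S)⁺=12.2323, hold=12.4505 ⇒ V=12.4505 continue | (k=7,j=5): S=170.3876, (K−S)⁺=0.0000, hold=0.0000 ⇒ V=0.0000 continue | (k=7,j=6): S=213.6152, (K−S)⁺=0.0000, hold=0.0000 ⇒ V=0.0000 continue | (k=7,j=7): S=267.8096, (K−S)⁺=0.0000, hold=0.0000 ⇒ V=0.0000 continue  boundary S*=108.4052
step 6: (k=6,j=0): S=61.5978, (K−S)⁺=86.5422, hold=84.6545 ⇒ V=86.5422 exercise | (k=6,j=1): S=77.2252, (K−S)⁺=70.9148, hold=69.0271 ⇒ V=70.9148 exercise | (k=6,j=2): S=96.8173, (K−S)⁺=51.3227, hold=49.4350 ⇒ V=51.3227 exercise | (k=6,j=3): S=121.3800, (K−S)⁺=26.7600, hold=24.9862 ⇒ V=26.7600 exercise | (k=6,j=4): S=152.1742, (K−S)⁺=0.0000, hold=5.7927 ⇒ V=5.7927 continue | (k=6,j=5): S=190.7810, (K−S)⁺=0.0000, hold=0.0000 ⇒ V=0.0000 continue | (k=6,j=6): S=239.1823, (K−S)⁺=0.0000, hold=0.0000 ⇒ V=0.0000 continue  boundary S*=121.3800
step 5: (k=5,j=0): S=68.9703, (K−S)⁺=79.1697, hold=77.2820 ⇒ V=79.1697 exercise | (k=5,j=1): S=86.4681, (K−S)⁺=61.6719, hold=59.7842 ⇒ V=61.6719 exercise | (k=5,j=2): S=108.4052, (K−S)⁺=39.7348, hold=37.8471 ⇒ V=39.7348 exercise | (k=5,j=3): S=135.9077, (K−S)⁺=12.2323, hold=15.4742 ⇒ V=15.4742 continue | (k=5,j=4): S=170.3876, (K−S)⁺=0.0000, hold=2.6952 ⇒ V=2.6952 continue | (k=5,j=5): S=213.6152, (K−S)⁺=0.0000, hold=0.0000 ⇒ V=0.0000 continue  boundary S*=108.4052
step 4: (k=4,j=0): S=77.2252, (K−S)⁺=70.9148, hold=69.0271 ⇒ V=70.9148 exercise | (k=4,j=1): S=96.8173, (K−S)⁺=51.3227, hold=49.4350 ⇒ V=51.3227 exercise | (k=4,j=2): S=121.3800, (K−S)⁺=26.7600, hold=26.5646 ⇒ V=26.7600 exercise | (k=4,j=3): S=152.1742, (K−S)⁺=0.0000, hold=8.6064 ⇒ V=8.6064 continue | (k=4,j=4): S=190.7810, (K−S)⁺=0.0000, hold=1.2540 ⇒ V=1.2540 continue  boundary S*=121.3800
step 3: (k=3,j=0): S=86.4681, (K−S)⁺=61.6719, hold=59.7842 ⇒ V=61.6719 exercise | (k=3,j=1): S=108.4052, (K−S)⁺=39.7348, hold=37.8471 ⇒ V=39.7348 exercise | (k=3,j=2): S=135.9077, (K−S)⁺=12.2323, hold=16.9430 ⇒ V=16.9430 continue | (k=3,j=3): S=170.3876, (K−S)⁺=0.0000, hold=4.6588 ⇒ V=4.6588 continue  boundary S*=108.4052
step 2: (k=2,j=0): S=96.8173, (K−S)⁺=51.3227, hold=49.4350 ⇒ V=51.3227 exercise | (k=2,j=1): S=121.3800, (K−S)⁺=26.7600, hold=27.3313 ⇒ V=27.3313 continue | (k=2,j=2): S=152.1742, (K−S)⁺=0.0000, hold=10.3148 ⇒ V=10.3148 continue  boundary S*=96.8173
step 1: (k=1,j=0): S=108.4052, (K−S)⁺=39.7348, hold=38.1453 ⇒ V=39.7348 exercise | (k=1,j=1): S=135.9077, (K−S)⁺=12.2323, hold=18.1005 ⇒ V=18.1005 continue  boundary S*=108.4052
step 0: (k=0,j=0): S=121.3800, (K−S)⁺=26.7600, hold=27.9355 ⇒ V=27.9355 continue  boundary S*=-

price = 27.9355
boundary = - 108.4052 96.8173 108.4052 121.3800 108.4052 121.3800 108.4052
tree:
27.9355
39.7348 18.1005
51.3227 27.3313 10.3148
61.6719 39.7348 16.9430 4.6588
70.9148 51.3227 26.7600 8.6064 1.2540
79.1697 61.6719 39.7348 15.4742 2.6952 0.0000
86.5422 70.9148 51.3227 26.7600 5.7927 0.0000 0.0000
93.1266 79.1697 61.6719 39.7348 12.4505 0.0000 0.0000 0.0000
99.0072 86.5422 70.9148 51.3227 26.7600 0.0000 0.0000 0.0000 0.0000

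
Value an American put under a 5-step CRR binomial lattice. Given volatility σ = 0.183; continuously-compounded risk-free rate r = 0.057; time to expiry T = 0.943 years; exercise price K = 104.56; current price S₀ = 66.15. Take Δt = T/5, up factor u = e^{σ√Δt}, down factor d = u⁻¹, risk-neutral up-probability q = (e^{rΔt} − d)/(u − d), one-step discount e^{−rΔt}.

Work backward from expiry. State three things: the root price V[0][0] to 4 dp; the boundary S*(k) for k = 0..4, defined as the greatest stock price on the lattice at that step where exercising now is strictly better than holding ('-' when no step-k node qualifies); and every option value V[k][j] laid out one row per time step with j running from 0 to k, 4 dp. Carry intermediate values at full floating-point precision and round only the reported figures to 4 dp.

params: Δt=0.18860 u=1.08272 d=0.92360 q=0.54807 e^(-rΔt)=0.98931
t_5 payoffs: 60.1014 52.4423 43.4637 32.9383 20.5996 6.1353
t_4: node(4,0) S=48.1360 payoff=56.4240 vs cont=55.3059 → 56.4240 [stop]  node(4,1) S=56.4287 payoff=48.1313 vs cont=47.0133 → 48.1313 [stop]  node(4,2) S=66.1500 payoff=38.4100 vs cont=37.2920 → 38.4100 [stop]  node(4,3) S=77.5460 payoff=27.0140 vs cont=25.8959 → 27.0140 [stop]  node(4,4) S=90.9053 payoff=13.6547 vs cont=12.5367 → 13.6547 [stop]  ⇒ S*(4)=90.9053
t_3: node(3,0) S=52.1177 payoff=52.4423 vs cont=51.3243 → 52.4423 [stop]  node(3,1) S=61.0963 payoff=43.4637 vs cont=42.3457 → 43.4637 [stop]  node(3,2) S=71.6217 payoff=32.9383 vs cont=31.8203 → 32.9383 [stop]  node(3,3) S=83.9604 payoff=20.5996 vs cont=19.4816 → 20.5996 [stop]  ⇒ S*(3)=83.9604
t_2: node(2,0) S=56.4287 payoff=48.1313 vs cont=47.0133 → 48.1313 [stop]  node(2,1) S=66.1500 payoff=38.4100 vs cont=37.2920 → 38.4100 [stop]  node(2,2) S=77.5460 payoff=27.0140 vs cont=25.8959 → 27.0140 [stop]  ⇒ S*(2)=77.5460
t_1: node(1,0) S=61.0963 payoff=43.4637 vs cont=42.3457 → 43.4637 [stop]  node(1,1) S=71.6217 payoff=32.9383 vs cont=31.8203 → 32.9383 [stop]  ⇒ S*(1)=71.6217
t_0: node(0,0) S=66.1500 payoff=38.4100 vs cont=37.2920 → 38.4100 [stop]  ⇒ S*(0)=66.1500

price = 38.4100
boundary = 66.1500 71.6217 77.5460 83.9604 90.9053
tree:
38.4100
43.4637 32.9383
48.1313 38.4100 27.0140
52.4423 43.4637 32.9383 20.5996
56.4240 48.1313 38.4100 27.0140 13.6547
60.1014 52.4423 43.4637 32.9383 20.5996 6.1353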